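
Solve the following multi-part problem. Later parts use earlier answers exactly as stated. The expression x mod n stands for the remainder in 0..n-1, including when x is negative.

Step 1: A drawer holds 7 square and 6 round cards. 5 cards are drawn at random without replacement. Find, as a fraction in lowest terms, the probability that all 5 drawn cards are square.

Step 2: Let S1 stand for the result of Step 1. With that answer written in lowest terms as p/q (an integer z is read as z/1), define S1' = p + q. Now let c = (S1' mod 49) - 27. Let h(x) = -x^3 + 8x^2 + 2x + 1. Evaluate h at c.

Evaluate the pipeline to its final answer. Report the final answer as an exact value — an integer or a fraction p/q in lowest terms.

Step 1: total draws C(13,5) = 1287; favorable C(7,5) = 21; P = 7/429; answer 7/429
Step 2: S1 = 7/429; threaded value p + q = 436; c = 17; -1*(17)^3 + 8*(17)^2 + 2*(17)^1 + 1 = (-4913) + (2312) + (34) + (1) = -2566; answer -2566

-2566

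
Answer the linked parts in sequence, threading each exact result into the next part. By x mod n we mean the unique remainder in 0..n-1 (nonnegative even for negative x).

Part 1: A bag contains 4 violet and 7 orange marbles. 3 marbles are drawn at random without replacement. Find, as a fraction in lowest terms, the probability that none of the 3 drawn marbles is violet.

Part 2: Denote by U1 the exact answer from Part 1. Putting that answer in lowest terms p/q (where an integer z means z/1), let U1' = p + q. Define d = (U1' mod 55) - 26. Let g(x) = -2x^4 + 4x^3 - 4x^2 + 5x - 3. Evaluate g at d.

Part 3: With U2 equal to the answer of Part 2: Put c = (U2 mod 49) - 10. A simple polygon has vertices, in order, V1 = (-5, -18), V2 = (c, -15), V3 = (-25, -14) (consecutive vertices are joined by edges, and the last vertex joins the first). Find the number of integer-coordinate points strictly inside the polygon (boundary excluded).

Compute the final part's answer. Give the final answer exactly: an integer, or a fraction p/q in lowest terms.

54

Part 1: total draws C(11,3) = 165; favorable C(7,3) = 35; P = 7/33; answer 7/33
Part 2: U1 = 7/33; threaded value p + q = 40; d = 14; -2*(14)^4 + 4*(14)^3 - 4*(14)^2 + 5*(14)^1 - 3 = (-76832) + (10976) + (-784) + (70) + (-3) = -66573; answer -66573
Part 3: U2 = -66573; c = 8; cross terms: (-5*-15 - 8*-18)=219, (8*-14 - -25*-15)=-487, (-25*-18 - -5*-14)=380; twice the area = |112| = 112; area = 56; boundary points = 1 + 1 + 4 = 6; strictly interior points = area - boundary/2 + 1 = 54; answer 54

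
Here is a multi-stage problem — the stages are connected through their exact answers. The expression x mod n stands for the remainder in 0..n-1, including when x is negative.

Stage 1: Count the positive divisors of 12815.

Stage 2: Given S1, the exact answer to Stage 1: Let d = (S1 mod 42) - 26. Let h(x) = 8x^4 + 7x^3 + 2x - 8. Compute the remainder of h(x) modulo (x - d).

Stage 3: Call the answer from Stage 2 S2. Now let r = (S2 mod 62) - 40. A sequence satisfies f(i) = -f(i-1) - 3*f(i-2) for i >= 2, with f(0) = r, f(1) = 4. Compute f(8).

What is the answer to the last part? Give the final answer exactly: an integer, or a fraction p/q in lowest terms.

1388

Stage 1: 12815 = 5 * 11 * 233; number of divisors = (1+1) * (1+1) * (1+1) = 8; answer 8
Stage 2: S1 = 8; d = -18; remainder = value at the root: 8*(-18)^4 + 7*(-18)^3 + 2*(-18)^1 - 8 = (839808) + (-40824) + (-36) + (-8) = 798940; answer 798940
Stage 3: S2 = 798940; r = -32; f(2) = -1*(4) - 3*(-32) = 92; iterating: f(2)=92, f(3)=-104, f(4)=-172, f(5)=484, f(6)=32, f(7)=-1484, f(8)=1388; answer 1388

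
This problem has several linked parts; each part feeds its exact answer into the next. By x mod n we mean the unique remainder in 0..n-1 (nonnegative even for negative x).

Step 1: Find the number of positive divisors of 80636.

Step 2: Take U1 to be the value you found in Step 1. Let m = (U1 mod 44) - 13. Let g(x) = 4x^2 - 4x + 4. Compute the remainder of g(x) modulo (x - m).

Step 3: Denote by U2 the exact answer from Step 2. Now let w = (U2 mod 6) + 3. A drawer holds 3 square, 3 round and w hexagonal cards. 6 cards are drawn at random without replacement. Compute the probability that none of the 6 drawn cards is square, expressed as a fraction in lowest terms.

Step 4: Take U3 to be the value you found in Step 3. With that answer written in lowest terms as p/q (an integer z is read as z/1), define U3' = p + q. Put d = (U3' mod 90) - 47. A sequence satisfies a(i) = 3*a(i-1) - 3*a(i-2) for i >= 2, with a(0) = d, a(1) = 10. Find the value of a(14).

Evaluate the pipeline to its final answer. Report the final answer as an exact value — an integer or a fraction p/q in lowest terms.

Step 1: 80636 = 2^2 * 19 * 1061; number of divisors = (2+1) * (1+1) * (1+1) = 12; answer 12
Step 2: U1 = 12; m = -1; remainder = value at the root: 4*(-1)^2 - 4*(-1)^1 + 4 = (4) + (4) + (4) = 12; answer 12
Step 3: U2 = 12; w = 3; total draws C(9,6) = 84; favorable C(6,6) = 1; P = 1/84; answer 1/84
Step 4: U3 = 1/84; threaded value p + q = 85; d = 38; a(2) = 3*(10) - 3*(38) = -84; iterating: a(2)=-84, a(3)=-282, a(4)=-594, a(5)=-936, a(6)=-1026, a(7)=-270, a(8)=2268, a(9)=7614, a(10)=16038, a(11)=25272, a(12)=27702, a(13)=7290, a(14)=-61236; answer -61236

-61236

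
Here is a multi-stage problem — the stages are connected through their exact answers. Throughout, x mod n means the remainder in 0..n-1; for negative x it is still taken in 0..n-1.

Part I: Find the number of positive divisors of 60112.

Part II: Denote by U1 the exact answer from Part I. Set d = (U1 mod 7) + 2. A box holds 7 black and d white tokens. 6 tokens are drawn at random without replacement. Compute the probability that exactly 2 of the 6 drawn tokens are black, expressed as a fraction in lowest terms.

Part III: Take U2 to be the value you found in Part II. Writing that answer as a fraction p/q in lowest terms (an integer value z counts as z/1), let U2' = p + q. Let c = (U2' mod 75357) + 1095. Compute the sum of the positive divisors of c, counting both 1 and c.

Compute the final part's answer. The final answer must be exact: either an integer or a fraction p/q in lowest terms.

Part I: 60112 = 2^4 * 13 * 17^2; number of divisors = (4+1) * (1+1) * (2+1) = 30; answer 30
Part II: U1 = 30; d = 4; total draws C(11,6) = 462; favorable C(7,2)*C(4,4) = 21; P = 1/22; answer 1/22
Part III: U2 = 1/22; threaded value p + q = 23; c = 1118; 1118 = 2 * 13 * 43; sigma = (1 + 2) * (1 + 13) * (1 + 43) = 3 * 14 * 44 = 1848; answer 1848

1848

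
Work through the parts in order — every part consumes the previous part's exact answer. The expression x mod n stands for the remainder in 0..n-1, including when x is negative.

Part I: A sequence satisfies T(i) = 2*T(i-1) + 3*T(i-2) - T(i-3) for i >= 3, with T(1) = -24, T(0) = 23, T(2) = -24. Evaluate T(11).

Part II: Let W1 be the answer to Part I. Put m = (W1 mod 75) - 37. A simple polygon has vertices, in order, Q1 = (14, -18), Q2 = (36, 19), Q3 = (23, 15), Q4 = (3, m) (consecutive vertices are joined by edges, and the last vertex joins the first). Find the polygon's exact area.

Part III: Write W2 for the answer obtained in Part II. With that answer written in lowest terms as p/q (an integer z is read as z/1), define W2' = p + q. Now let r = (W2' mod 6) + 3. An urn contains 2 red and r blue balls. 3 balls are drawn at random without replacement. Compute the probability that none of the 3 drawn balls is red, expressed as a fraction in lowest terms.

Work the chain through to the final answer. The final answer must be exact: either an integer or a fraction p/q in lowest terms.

Part I: T(3) = 2*(-24) + 3*(-24) - 1*(23) = -143; iterating: T(3)=-143, T(4)=-334, T(5)=-1073, T(6)=-3005, T(7)=-8895, T(8)=-25732, T(9)=-75144, T(10)=-218589, T(11)=-636878; answer -636878
Part II: W1 = -636878; m = -15; cross terms: (14*19 - 36*-18)=914, (36*15 - 23*19)=103, (23*-15 - 3*15)=-390, (3*-18 - 14*-15)=156; twice the area = |783| = 783; area = 783/2; answer 783/2
Part III: W2 = 783/2; threaded value p + q = 785; r = 8; total draws C(10,3) = 120; favorable C(8,3) = 56; P = 7/15; answer 7/15

7/15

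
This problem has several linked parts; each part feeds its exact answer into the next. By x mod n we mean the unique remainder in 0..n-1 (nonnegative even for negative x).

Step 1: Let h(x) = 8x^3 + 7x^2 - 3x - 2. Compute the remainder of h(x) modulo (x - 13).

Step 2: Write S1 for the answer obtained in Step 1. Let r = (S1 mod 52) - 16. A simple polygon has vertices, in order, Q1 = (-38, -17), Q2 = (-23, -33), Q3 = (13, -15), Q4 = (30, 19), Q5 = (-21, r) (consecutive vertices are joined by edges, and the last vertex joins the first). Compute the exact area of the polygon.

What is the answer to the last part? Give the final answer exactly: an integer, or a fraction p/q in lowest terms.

Step 1: remainder = value at the root: 8*(13)^3 + 7*(13)^2 - 3*(13)^1 - 2 = (17576) + (1183) + (-39) + (-2) = 18718; answer 18718
Step 2: S1 = 18718; r = 34; cross terms: (-38*-33 - -23*-17)=863, (-23*-15 - 13*-33)=774, (13*19 - 30*-15)=697, (30*34 - -21*19)=1419, (-21*-17 - -38*34)=1649; twice the area = |5402| = 5402; area = 2701; answer 2701

2701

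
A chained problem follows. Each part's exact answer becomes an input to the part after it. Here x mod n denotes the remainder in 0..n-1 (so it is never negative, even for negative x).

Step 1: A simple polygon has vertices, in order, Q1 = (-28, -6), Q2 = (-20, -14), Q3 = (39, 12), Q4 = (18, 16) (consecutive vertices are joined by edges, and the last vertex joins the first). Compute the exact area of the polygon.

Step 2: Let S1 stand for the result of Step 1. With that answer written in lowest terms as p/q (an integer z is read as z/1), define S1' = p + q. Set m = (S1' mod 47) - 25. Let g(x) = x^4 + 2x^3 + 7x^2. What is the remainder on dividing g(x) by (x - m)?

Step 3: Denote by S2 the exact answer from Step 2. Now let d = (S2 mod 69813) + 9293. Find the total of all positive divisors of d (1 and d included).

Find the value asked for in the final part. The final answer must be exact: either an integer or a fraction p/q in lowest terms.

Step 1: cross terms: (-28*-14 - -20*-6)=272, (-20*12 - 39*-14)=306, (39*16 - 18*12)=408, (18*-6 - -28*16)=340; twice the area = |1326| = 1326; area = 663; answer 663
Step 2: S1 = 663; threaded value p + q = 664; m = -19; remainder = value at the root: 1*(-19)^4 + 2*(-19)^3 + 7*(-19)^2 = (130321) + (-13718) + (2527) = 119130; answer 119130
Step 3: S2 = 119130; d = 58610; 58610 = 2 * 5 * 5861; sigma = (1 + 2) * (1 + 5) * (1 + 5861) = 3 * 6 * 5862 = 105516; answer 105516

105516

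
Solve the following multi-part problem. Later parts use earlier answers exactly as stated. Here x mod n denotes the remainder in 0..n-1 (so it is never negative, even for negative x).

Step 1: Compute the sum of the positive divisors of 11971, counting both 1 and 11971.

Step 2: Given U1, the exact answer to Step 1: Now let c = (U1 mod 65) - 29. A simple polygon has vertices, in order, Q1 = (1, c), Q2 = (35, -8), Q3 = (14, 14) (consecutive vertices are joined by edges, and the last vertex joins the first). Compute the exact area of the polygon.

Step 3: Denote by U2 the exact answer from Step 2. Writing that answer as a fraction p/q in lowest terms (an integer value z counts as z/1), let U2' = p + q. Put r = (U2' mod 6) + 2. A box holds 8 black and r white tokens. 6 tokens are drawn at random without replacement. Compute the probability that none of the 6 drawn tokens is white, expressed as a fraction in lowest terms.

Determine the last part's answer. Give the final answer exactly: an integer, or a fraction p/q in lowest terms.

Step 1: 11971 is prime, so its only divisors are 1 and 11971; sigma = 1 + 11971 = 11972; answer 11972
Step 2: U1 = 11972; c = -17; cross terms: (1*-8 - 35*-17)=587, (35*14 - 14*-8)=602, (14*-17 - 1*14)=-252; twice the area = |937| = 937; area = 937/2; answer 937/2
Step 3: U2 = 937/2; threaded value p + q = 939; r = 5; total draws C(13,6) = 1716; favorable C(8,6) = 28; P = 7/429; answer 7/429

7/429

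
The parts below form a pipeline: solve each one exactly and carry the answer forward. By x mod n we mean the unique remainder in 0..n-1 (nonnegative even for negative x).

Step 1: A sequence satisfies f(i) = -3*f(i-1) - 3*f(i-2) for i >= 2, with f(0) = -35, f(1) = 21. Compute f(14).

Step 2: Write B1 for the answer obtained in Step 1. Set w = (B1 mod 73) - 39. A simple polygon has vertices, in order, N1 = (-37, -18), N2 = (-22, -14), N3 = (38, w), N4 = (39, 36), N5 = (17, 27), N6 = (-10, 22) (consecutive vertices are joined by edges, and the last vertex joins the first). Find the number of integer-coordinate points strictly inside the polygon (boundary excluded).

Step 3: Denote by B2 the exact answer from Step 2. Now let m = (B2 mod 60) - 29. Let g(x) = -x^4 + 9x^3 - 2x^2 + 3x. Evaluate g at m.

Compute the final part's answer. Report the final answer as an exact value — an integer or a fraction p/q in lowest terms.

Step 1: f(2) = -3*(21) - 3*(-35) = 42; iterating: f(2)=42, f(3)=-189, f(4)=441, f(5)=-756, f(6)=945, f(7)=-567, f(8)=-1134, f(9)=5103, f(10)=-11907, f(11)=20412, f(12)=-25515, f(13)=15309, f(14)=30618; answer 30618
Step 2: B1 = 30618; w = -8; cross terms: (-37*-14 - -22*-18)=122, (-22*-8 - 38*-14)=708, (38*36 - 39*-8)=1680, (39*27 - 17*36)=441, (17*22 - -10*27)=644, (-10*-18 - -37*22)=994; twice the area = |4589| = 4589; area = 4589/2; boundary points = 1 + 6 + 1 + 1 + 1 + 1 = 11; strictly interior points = area - boundary/2 + 1 = 2290; answer 2290
Step 3: B2 = 2290; m = -19; -1*(-19)^4 + 9*(-19)^3 - 2*(-19)^2 + 3*(-19)^1 = (-130321) + (-61731) + (-722) + (-57) = -192831; answer -192831

-192831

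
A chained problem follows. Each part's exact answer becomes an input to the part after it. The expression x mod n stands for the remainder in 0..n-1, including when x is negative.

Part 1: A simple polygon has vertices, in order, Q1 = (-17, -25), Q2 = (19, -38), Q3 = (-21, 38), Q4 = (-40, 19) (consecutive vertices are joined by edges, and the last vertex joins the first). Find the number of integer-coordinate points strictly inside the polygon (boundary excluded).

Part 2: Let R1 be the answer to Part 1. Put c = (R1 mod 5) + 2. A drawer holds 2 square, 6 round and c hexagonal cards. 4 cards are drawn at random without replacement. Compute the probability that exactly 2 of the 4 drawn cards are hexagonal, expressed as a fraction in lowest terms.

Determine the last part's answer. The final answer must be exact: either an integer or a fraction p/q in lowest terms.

56/143

Part 1: cross terms: (-17*-38 - 19*-25)=1121, (19*38 - -21*-38)=-76, (-21*19 - -40*38)=1121, (-40*-25 - -17*19)=1323; twice the area = |3489| = 3489; area = 3489/2; boundary points = 1 + 4 + 19 + 1 = 25; strictly interior points = area - boundary/2 + 1 = 1733; answer 1733
Part 2: R1 = 1733; c = 5; total draws C(13,4) = 715; favorable C(5,2)*C(8,2) = 280; P = 56/143; answer 56/143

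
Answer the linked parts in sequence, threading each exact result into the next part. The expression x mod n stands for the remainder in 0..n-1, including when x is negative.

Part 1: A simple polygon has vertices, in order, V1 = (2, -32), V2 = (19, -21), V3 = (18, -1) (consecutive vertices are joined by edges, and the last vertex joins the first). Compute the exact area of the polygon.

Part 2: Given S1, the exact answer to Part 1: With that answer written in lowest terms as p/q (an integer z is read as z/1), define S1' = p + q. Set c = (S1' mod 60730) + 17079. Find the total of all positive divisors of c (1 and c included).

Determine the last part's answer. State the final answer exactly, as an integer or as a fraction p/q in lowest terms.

32700

Part 1: cross terms: (2*-21 - 19*-32)=566, (19*-1 - 18*-21)=359, (18*-32 - 2*-1)=-574; twice the area = |351| = 351; area = 351/2; answer 351/2
Part 2: S1 = 351/2; threaded value p + q = 353; c = 17432; 17432 = 2^3 * 2179; sigma = (1 + 2 + 4 + 8) * (1 + 2179) = 15 * 2180 = 32700; answer 32700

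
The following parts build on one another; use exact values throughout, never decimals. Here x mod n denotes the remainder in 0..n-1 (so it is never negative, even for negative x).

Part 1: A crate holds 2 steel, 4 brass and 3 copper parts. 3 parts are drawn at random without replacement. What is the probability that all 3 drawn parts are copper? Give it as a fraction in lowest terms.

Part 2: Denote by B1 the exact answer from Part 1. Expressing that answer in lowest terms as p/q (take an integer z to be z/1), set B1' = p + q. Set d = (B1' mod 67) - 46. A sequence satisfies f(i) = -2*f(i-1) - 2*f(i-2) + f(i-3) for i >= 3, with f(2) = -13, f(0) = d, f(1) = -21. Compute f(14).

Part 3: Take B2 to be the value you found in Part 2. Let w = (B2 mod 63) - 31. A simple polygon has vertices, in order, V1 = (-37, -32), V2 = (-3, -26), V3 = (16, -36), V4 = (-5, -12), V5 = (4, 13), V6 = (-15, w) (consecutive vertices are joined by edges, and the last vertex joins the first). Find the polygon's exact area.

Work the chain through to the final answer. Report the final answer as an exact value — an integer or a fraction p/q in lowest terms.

264

Part 1: total draws C(9,3) = 84; favorable C(3,3) = 1; P = 1/84; answer 1/84
Part 2: B1 = 1/84; threaded value p + q = 85; d = -28; f(3) = -2*(-13) - 2*(-21) + 1*(-28) = 40; iterating: f(3)=40, f(4)=-75, f(5)=57, f(6)=76, f(7)=-341, f(8)=587, f(9)=-416, f(10)=-683, f(11)=2785, f(12)=-4620, f(13)=2987, f(14)=6051; answer 6051
Part 3: B2 = 6051; w = -28; cross terms: (-37*-26 - -3*-32)=866, (-3*-36 - 16*-26)=524, (16*-12 - -5*-36)=-372, (-5*13 - 4*-12)=-17, (4*-28 - -15*13)=83, (-15*-32 - -37*-28)=-556; twice the area = |528| = 528; area = 264; answer 264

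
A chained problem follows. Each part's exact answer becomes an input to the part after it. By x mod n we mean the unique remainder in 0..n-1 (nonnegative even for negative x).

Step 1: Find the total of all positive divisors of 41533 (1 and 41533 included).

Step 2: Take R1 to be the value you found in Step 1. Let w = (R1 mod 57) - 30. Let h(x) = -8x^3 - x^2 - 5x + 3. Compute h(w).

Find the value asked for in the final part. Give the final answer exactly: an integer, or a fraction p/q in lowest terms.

Step 1: 41533 = 41 * 1013; sigma = (1 + 41) * (1 + 1013) = 42 * 1014 = 42588; answer 42588
Step 2: R1 = 42588; w = -21; -8*(-21)^3 - 1*(-21)^2 - 5*(-21)^1 + 3 = (74088) + (-441) + (105) + (3) = 73755; answer 73755

73755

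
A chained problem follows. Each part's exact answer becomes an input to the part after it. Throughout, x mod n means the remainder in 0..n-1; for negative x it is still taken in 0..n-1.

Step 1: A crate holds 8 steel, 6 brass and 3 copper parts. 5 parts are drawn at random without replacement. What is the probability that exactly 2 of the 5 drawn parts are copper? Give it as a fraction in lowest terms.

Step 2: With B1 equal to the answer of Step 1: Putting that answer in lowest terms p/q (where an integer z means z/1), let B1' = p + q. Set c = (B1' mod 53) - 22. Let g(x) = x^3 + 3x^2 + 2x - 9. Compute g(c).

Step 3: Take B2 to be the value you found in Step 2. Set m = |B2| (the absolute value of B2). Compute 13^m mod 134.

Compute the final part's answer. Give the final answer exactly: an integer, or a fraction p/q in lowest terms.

Step 1: total draws C(17,5) = 6188; favorable C(3,2)*C(14,3) = 1092; P = 3/17; answer 3/17
Step 2: B1 = 3/17; threaded value p + q = 20; c = -2; 1*(-2)^3 + 3*(-2)^2 + 2*(-2)^1 - 9 = (-8) + (12) + (-4) + (-9) = -9; answer -9
Step 3: B2 = -9; m = 9; squarings mod 134: 13^1=13, 13^2=35, 13^4=19, 13^8=93; 13^9 = 13^1 * 13^8 = 3 (mod 134); answer 3

3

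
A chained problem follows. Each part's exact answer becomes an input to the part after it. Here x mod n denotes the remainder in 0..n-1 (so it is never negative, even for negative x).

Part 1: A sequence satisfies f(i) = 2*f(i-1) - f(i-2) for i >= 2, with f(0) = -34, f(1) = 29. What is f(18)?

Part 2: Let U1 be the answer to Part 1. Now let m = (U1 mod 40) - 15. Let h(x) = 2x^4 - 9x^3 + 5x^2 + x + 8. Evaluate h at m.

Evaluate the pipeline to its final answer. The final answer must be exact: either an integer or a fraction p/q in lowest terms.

263

Part 1: f(2) = 2*(29) - 1*(-34) = 92; iterating: f(2)=92, f(3)=155, f(4)=218, f(5)=281, f(6)=344, f(7)=407, f(8)=470, f(9)=533, f(10)=596, f(11)=659, f(12)=722, f(13)=785, f(14)=848, f(15)=911, f(16)=974, f(17)=1037, f(18)=1100; answer 1100
Part 2: U1 = 1100; m = 5; 2*(5)^4 - 9*(5)^3 + 5*(5)^2 + 1*(5)^1 + 8 = (1250) + (-1125) + (125) + (5) + (8) = 263; answer 263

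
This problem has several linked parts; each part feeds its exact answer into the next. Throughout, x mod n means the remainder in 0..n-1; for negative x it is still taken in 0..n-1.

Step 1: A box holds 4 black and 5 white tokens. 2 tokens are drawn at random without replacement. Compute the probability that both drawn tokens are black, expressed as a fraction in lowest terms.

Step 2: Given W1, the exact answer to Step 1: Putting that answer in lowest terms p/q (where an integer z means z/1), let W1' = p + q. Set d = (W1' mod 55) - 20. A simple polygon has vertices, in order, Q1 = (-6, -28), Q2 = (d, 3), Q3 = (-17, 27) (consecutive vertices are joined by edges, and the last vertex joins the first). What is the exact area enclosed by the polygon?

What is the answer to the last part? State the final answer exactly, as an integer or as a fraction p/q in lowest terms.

22

Step 1: total draws C(9,2) = 36; favorable C(4,2) = 6; P = 1/6; answer 1/6
Step 2: W1 = 1/6; threaded value p + q = 7; d = -13; cross terms: (-6*3 - -13*-28)=-382, (-13*27 - -17*3)=-300, (-17*-28 - -6*27)=638; twice the area = |-44| = 44; area = 22; answer 22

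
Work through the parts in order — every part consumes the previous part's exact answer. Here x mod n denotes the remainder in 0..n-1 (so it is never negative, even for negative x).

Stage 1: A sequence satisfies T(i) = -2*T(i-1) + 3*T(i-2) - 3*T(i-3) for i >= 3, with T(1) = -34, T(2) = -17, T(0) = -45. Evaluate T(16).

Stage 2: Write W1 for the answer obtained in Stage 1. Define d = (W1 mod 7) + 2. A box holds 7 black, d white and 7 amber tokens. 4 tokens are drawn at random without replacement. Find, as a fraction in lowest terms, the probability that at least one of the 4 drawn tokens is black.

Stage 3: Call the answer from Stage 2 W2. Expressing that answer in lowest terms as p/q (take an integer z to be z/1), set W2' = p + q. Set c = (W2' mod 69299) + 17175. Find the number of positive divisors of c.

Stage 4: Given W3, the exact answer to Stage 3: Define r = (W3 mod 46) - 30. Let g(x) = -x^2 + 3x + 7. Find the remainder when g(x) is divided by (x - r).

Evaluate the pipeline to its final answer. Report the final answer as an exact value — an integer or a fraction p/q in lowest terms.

Stage 1: T(3) = -2*(-17) + 3*(-34) - 3*(-45) = 67; iterating: T(3)=67, T(4)=-83, T(5)=418, T(6)=-1286, T(7)=4075, T(8)=-13262, T(9)=42607, T(10)=-137225, T(11)=442057, T(12)=-1423610, T(13)=4585066, T(14)=-14767133, T(15)=47560294, T(16)=-153177185; answer -153177185
Stage 2: W1 = -153177185; d = 2; total draws C(16,4) = 1820; complement C(9,4) = 126; favorable 1820 - 126 = 1694; P = 121/130; answer 121/130
Stage 3: W2 = 121/130; threaded value p + q = 251; c = 17426; 17426 = 2 * 8713; number of divisors = (1+1) * (1+1) = 4; answer 4
Stage 4: W3 = 4; r = -26; remainder = value at the root: -1*(-26)^2 + 3*(-26)^1 + 7 = (-676) + (-78) + (7) = -747; answer -747

-747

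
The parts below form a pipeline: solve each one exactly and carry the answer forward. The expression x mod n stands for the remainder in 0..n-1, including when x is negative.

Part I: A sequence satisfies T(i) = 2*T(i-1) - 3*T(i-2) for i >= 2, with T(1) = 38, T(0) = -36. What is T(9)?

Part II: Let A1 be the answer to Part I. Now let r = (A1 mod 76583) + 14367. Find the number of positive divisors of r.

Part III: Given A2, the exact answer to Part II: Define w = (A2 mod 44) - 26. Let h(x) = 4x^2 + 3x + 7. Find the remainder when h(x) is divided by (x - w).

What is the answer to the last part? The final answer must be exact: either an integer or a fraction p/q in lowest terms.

2239

Part I: T(2) = 2*(38) - 3*(-36) = 184; iterating: T(2)=184, T(3)=254, T(4)=-44, T(5)=-850, T(6)=-1568, T(7)=-586, T(8)=3532, T(9)=8822; answer 8822
Part II: A1 = 8822; r = 23189; 23189 is prime, so its only divisors are 1 and 23189; count = 2; answer 2
Part III: A2 = 2; w = -24; remainder = value at the root: 4*(-24)^2 + 3*(-24)^1 + 7 = (2304) + (-72) + (7) = 2239; answer 2239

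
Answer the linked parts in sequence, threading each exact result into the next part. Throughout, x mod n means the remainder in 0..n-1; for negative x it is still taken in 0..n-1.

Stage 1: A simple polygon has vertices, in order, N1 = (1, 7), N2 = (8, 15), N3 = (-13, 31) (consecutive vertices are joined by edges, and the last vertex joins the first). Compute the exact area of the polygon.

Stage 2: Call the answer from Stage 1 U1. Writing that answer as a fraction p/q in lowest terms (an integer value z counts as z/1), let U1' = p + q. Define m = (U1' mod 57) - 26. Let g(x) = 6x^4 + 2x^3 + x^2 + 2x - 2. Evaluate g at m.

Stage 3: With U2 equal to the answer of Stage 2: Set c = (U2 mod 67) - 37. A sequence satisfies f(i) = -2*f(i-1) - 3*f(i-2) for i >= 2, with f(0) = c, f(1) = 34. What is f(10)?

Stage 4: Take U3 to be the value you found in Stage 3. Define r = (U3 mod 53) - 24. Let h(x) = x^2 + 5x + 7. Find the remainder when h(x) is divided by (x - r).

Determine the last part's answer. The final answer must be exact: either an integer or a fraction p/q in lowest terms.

Stage 1: cross terms: (1*15 - 8*7)=-41, (8*31 - -13*15)=443, (-13*7 - 1*31)=-122; twice the area = |280| = 280; area = 140; answer 140
Stage 2: U1 = 140; threaded value p + q = 141; m = 1; 6*(1)^4 + 2*(1)^3 + 1*(1)^2 + 2*(1)^1 - 2 = (6) + (2) + (1) + (2) + (-2) = 9; answer 9
Stage 3: U2 = 9; c = -28; f(2) = -2*(34) - 3*(-28) = 16; iterating: f(2)=16, f(3)=-134, f(4)=220, f(5)=-38, f(6)=-584, f(7)=1282, f(8)=-812, f(9)=-2222, f(10)=6880; answer 6880
Stage 4: U3 = 6880; r = 19; remainder = value at the root: 1*(19)^2 + 5*(19)^1 + 7 = (361) + (95) + (7) = 463; answer 463

463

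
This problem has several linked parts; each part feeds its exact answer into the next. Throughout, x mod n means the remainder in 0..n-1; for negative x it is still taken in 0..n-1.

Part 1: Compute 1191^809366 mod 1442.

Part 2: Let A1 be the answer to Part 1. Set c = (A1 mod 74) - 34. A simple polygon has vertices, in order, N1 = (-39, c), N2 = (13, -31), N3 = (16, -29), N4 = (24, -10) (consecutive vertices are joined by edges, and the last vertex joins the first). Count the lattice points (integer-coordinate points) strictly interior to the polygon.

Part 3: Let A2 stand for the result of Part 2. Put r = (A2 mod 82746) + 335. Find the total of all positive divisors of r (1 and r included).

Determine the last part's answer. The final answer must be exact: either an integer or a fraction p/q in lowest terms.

Part 1: squarings mod 1442: 1191^1=1191, 1191^2=995, 1191^4=813, 1191^8=533, 1191^16=15, 1191^32=225, 1191^64=155, 1191^128=953, 1191^256=1191, 1191^512=995, 1191^1024=813, 1191^2048=533, 1191^4096=15, 1191^8192=225, 1191^16384=155, 1191^32768=953, 1191^65536=1191, 1191^131072=995, 1191^262144=813, 1191^524288=533; 1191^809366 = 1191^2 * 1191^4 * 1191^16 * 1191^128 * 1191^256 * 1191^2048 * 1191^4096 * 1191^16384 * 1191^262144 * 1191^524288 = 337 (mod 1442); answer 337
Part 2: A1 = 337; c = 7; cross terms: (-39*-31 - 13*7)=1118, (13*-29 - 16*-31)=119, (16*-10 - 24*-29)=536, (24*7 - -39*-10)=-222; twice the area = |1551| = 1551; area = 1551/2; boundary points = 2 + 1 + 1 + 1 = 5; strictly interior points = area - boundary/2 + 1 = 774; answer 774
Part 3: A2 = 774; r = 1109; 1109 is prime, so its only divisors are 1 and 1109; sigma = 1 + 1109 = 1110; answer 1110

1110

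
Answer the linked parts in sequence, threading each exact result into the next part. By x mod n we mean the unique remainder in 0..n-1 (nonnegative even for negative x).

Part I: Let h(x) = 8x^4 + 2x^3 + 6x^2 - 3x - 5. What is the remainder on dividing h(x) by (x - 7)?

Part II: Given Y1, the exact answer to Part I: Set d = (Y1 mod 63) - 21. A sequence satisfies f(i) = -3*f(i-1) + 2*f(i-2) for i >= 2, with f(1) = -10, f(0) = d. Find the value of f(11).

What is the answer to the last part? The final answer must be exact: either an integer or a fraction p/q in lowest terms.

189916

Part I: remainder = value at the root: 8*(7)^4 + 2*(7)^3 + 6*(7)^2 - 3*(7)^1 - 5 = (19208) + (686) + (294) + (-21) + (-5) = 20162; answer 20162
Part II: Y1 = 20162; d = -19; f(2) = -3*(-10) + 2*(-19) = -8; iterating: f(2)=-8, f(3)=4, f(4)=-28, f(5)=92, f(6)=-332, f(7)=1180, f(8)=-4204, f(9)=14972, f(10)=-53324, f(11)=189916; answer 189916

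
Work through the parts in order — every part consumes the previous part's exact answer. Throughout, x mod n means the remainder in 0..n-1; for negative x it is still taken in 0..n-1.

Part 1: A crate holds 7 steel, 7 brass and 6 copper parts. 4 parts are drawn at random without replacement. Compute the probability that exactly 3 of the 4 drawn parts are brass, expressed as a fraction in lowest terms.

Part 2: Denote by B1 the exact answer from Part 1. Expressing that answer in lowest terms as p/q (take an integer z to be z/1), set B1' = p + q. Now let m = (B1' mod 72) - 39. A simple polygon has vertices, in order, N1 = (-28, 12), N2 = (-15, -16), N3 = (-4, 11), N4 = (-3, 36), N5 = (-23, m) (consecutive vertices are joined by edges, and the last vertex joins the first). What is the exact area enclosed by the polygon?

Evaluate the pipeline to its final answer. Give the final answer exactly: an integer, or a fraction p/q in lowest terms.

1165/2

Part 1: total draws C(20,4) = 4845; favorable C(7,3)*C(13,1) = 455; P = 91/969; answer 91/969
Part 2: B1 = 91/969; threaded value p + q = 1060; m = 13; cross terms: (-28*-16 - -15*12)=628, (-15*11 - -4*-16)=-229, (-4*36 - -3*11)=-111, (-3*13 - -23*36)=789, (-23*12 - -28*13)=88; twice the area = |1165| = 1165; area = 1165/2; answer 1165/2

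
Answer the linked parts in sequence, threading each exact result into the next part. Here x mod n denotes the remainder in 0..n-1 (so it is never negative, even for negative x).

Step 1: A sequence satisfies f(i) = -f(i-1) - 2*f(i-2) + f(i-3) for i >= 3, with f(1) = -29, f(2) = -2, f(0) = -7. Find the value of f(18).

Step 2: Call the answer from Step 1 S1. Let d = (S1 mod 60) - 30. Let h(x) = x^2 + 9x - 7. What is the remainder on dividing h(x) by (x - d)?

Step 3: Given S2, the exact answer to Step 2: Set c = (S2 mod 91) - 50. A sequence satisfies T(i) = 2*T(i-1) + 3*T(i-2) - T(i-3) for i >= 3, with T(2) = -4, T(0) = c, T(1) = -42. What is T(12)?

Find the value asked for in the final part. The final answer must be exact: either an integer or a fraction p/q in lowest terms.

-1624316

Step 1: f(3) = -1*(-2) - 2*(-29) + 1*(-7) = 53; iterating: f(3)=53, f(4)=-78, f(5)=-30, f(6)=239, f(7)=-257, f(8)=-251, f(9)=1004, f(10)=-759, f(11)=-1500, f(12)=4022, f(13)=-1781, f(14)=-7763, f(15)=15347, f(16)=-1602, f(17)=-36855, f(18)=55406; answer 55406
Step 2: S1 = 55406; d = -4; remainder = value at the root: 1*(-4)^2 + 9*(-4)^1 - 7 = (16) + (-36) + (-7) = -27; answer -27
Step 3: S2 = -27; c = 14; T(3) = 2*(-4) + 3*(-42) - 1*(14) = -148; iterating: T(3)=-148, T(4)=-266, T(5)=-972, T(6)=-2594, T(7)=-7838, T(8)=-22486, T(9)=-65892, T(10)=-191404, T(11)=-557998, T(12)=-1624316; answer -1624316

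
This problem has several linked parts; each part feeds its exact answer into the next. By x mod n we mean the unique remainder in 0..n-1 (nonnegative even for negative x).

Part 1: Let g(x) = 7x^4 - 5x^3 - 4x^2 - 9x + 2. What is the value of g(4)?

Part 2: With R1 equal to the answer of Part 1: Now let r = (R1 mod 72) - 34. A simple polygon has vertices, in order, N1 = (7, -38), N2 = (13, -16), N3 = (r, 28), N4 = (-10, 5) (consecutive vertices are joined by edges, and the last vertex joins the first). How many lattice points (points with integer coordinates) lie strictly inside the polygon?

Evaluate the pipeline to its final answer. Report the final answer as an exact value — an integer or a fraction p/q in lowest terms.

Part 1: 7*(4)^4 - 5*(4)^3 - 4*(4)^2 - 9*(4)^1 + 2 = (1792) + (-320) + (-64) + (-36) + (2) = 1374; answer 1374
Part 2: R1 = 1374; r = -28; cross terms: (7*-16 - 13*-38)=382, (13*28 - -28*-16)=-84, (-28*5 - -10*28)=140, (-10*-38 - 7*5)=345; twice the area = |783| = 783; area = 783/2; boundary points = 2 + 1 + 1 + 1 = 5; strictly interior points = area - boundary/2 + 1 = 390; answer 390

390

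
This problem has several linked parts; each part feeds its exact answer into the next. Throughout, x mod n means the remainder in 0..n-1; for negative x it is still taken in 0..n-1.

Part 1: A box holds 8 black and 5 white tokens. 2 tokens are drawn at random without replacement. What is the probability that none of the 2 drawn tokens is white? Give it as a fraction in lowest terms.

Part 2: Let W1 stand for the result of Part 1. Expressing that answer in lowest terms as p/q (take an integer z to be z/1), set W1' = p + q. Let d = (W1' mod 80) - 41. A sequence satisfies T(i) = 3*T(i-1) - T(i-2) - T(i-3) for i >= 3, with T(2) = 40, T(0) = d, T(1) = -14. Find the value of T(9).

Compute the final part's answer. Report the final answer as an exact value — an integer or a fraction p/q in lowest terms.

Part 1: total draws C(13,2) = 78; favorable C(8,2) = 28; P = 14/39; answer 14/39
Part 2: W1 = 14/39; threaded value p + q = 53; d = 12; T(3) = 3*(40) - 1*(-14) - 1*(12) = 122; iterating: T(3)=122, T(4)=340, T(5)=858, T(6)=2112, T(7)=5138, T(8)=12444, T(9)=30082; answer 30082

30082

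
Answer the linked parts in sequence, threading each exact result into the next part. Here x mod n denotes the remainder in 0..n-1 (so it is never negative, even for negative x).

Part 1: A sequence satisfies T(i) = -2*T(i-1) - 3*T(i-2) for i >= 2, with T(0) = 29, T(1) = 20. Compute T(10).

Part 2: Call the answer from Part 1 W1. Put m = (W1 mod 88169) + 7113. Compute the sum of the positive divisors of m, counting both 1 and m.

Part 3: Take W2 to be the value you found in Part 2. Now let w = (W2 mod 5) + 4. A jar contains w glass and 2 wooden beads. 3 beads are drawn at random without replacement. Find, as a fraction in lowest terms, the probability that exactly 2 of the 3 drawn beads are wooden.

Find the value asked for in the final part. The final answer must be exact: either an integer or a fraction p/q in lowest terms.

3/28

Part 1: T(2) = -2*(20) - 3*(29) = -127; iterating: T(2)=-127, T(3)=194, T(4)=-7, T(5)=-568, T(6)=1157, T(7)=-610, T(8)=-2251, T(9)=6332, T(10)=-5911; answer -5911
Part 2: W1 = -5911; m = 89371; 89371 is prime, so its only divisors are 1 and 89371; sigma = 1 + 89371 = 89372; answer 89372
Part 3: W2 = 89372; w = 6; total draws C(8,3) = 56; favorable C(2,2)*C(6,1) = 6; P = 3/28; answer 3/28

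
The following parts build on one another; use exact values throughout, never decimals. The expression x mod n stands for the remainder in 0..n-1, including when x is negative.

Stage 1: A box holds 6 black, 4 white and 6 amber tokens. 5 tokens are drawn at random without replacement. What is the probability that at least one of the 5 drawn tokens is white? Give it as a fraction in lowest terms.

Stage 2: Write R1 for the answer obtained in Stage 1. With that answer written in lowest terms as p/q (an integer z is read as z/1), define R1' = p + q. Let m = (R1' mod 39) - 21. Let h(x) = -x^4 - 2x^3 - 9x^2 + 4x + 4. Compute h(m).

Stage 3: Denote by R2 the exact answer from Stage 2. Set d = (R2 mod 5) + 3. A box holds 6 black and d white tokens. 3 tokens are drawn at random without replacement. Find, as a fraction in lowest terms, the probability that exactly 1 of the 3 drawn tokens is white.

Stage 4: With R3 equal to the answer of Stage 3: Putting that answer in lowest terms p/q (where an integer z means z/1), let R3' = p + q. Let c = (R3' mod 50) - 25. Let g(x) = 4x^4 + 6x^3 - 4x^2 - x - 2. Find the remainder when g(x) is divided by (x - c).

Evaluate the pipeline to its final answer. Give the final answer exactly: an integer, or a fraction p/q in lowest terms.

Stage 1: total draws C(16,5) = 4368; complement C(12,5) = 792; favorable 4368 - 792 = 3576; P = 149/182; answer 149/182
Stage 2: R1 = 149/182; threaded value p + q = 331; m = -2; -1*(-2)^4 - 2*(-2)^3 - 9*(-2)^2 + 4*(-2)^1 + 4 = (-16) + (16) + (-36) + (-8) + (4) = -40; answer -40
Stage 3: R2 = -40; d = 3; total draws C(9,3) = 84; favorable C(3,1)*C(6,2) = 45; P = 15/28; answer 15/28
Stage 4: R3 = 15/28; threaded value p + q = 43; c = 18; remainder = value at the root: 4*(18)^4 + 6*(18)^3 - 4*(18)^2 - 1*(18)^1 - 2 = (419904) + (34992) + (-1296) + (-18) + (-2) = 453580; answer 453580

453580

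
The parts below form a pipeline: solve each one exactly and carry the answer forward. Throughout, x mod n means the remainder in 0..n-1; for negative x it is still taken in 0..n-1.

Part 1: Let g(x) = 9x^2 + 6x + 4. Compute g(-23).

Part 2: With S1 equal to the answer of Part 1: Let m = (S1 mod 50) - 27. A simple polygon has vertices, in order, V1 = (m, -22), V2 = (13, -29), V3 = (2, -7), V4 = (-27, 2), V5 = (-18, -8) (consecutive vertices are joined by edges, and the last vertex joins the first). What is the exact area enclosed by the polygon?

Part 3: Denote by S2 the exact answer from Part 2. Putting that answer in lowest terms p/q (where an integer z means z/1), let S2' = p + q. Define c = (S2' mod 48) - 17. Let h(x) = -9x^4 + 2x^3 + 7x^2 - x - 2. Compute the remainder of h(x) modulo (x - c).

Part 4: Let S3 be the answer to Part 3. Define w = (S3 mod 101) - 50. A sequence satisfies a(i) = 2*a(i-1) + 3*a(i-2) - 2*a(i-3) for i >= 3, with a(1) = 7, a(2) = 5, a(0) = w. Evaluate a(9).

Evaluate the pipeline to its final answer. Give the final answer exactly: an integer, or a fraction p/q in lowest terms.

36551

Part 1: 9*(-23)^2 + 6*(-23)^1 + 4 = (4761) + (-138) + (4) = 4627; answer 4627
Part 2: S1 = 4627; m = 0; cross terms: (0*-29 - 13*-22)=286, (13*-7 - 2*-29)=-33, (2*2 - -27*-7)=-185, (-27*-8 - -18*2)=252, (-18*-22 - 0*-8)=396; twice the area = |716| = 716; area = 358; answer 358
Part 3: S2 = 358; threaded value p + q = 359; c = 6; remainder = value at the root: -9*(6)^4 + 2*(6)^3 + 7*(6)^2 - 1*(6)^1 - 2 = (-11664) + (432) + (252) + (-6) + (-2) = -10988; answer -10988
Part 4: S3 = -10988; w = -29; a(3) = 2*(5) + 3*(7) - 2*(-29) = 89; iterating: a(3)=89, a(4)=179, a(5)=615, a(6)=1589, a(7)=4665, a(8)=12867, a(9)=36551; answer 36551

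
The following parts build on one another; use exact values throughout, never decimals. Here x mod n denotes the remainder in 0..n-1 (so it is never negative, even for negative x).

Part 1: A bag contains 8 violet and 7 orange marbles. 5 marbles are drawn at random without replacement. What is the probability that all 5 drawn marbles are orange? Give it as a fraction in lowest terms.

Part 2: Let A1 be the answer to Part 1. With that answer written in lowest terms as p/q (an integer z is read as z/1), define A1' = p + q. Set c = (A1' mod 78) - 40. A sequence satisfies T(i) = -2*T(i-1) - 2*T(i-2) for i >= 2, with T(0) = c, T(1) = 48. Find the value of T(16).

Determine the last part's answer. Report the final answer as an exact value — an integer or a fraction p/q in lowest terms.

6656

Part 1: total draws C(15,5) = 3003; favorable C(7,5) = 21; P = 1/143; answer 1/143
Part 2: A1 = 1/143; threaded value p + q = 144; c = 26; T(2) = -2*(48) - 2*(26) = -148; iterating: T(2)=-148, T(3)=200, T(4)=-104, T(5)=-192, T(6)=592, T(7)=-800, T(8)=416, T(9)=768, T(10)=-2368, T(11)=3200, T(12)=-1664, T(13)=-3072, T(14)=9472, T(15)=-12800, T(16)=6656; answer 6656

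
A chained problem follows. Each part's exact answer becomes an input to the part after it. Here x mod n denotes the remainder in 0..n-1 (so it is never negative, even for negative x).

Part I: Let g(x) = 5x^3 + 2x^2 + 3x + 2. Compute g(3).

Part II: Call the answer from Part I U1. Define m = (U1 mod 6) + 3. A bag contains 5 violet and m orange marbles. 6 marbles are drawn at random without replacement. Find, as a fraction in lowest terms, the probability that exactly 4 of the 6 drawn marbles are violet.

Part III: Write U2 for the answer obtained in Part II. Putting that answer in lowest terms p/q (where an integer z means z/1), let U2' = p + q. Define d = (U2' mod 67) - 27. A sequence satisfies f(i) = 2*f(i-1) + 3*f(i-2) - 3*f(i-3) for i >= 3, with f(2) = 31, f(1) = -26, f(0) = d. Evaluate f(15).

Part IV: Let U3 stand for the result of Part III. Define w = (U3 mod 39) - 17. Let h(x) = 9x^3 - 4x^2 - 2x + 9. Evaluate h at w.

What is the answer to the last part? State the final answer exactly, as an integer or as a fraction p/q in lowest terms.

Part I: 5*(3)^3 + 2*(3)^2 + 3*(3)^1 + 2 = (135) + (18) + (9) + (2) = 164; answer 164
Part II: U1 = 164; m = 5; total draws C(10,6) = 210; favorable C(5,4)*C(5,2) = 50; P = 5/21; answer 5/21
Part III: U2 = 5/21; threaded value p + q = 26; d = -1; f(3) = 2*(31) + 3*(-26) - 3*(-1) = -13; iterating: f(3)=-13, f(4)=145, f(5)=158, f(6)=790, f(7)=1619, f(8)=5134, f(9)=12755, f(10)=36055, f(11)=94973, f(12)=259846, f(13)=696446, f(14)=1887511, f(15)=5084822; answer 5084822
Part IV: U3 = 5084822; w = -15; 9*(-15)^3 - 4*(-15)^2 - 2*(-15)^1 + 9 = (-30375) + (-900) + (30) + (9) = -31236; answer -31236

-31236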